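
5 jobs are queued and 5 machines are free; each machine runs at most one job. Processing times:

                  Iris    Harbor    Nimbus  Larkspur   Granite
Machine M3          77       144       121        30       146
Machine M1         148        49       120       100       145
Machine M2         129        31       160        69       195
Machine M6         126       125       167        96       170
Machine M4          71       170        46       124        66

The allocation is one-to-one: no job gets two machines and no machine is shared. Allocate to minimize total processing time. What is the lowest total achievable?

Optimal: Iris→Machine M6 (126 min), Harbor→Machine M2 (31 min), Nimbus→Machine M1 (120 min), Larkspur→Machine M3 (30 min), Granite→Machine M4 (66 min) — total 126+31+120+30+66 = 373 min.
Row-greedy (each job in turn takes its cheapest remaining machine) gives 422 min, worse by 49.
Next-best assignment: Iris→Machine M6, Harbor→Machine M2, Nimbus→Machine M4, Larkspur→Machine M3, Granite→Machine M1 = 378 min.

Minimum total: 373 min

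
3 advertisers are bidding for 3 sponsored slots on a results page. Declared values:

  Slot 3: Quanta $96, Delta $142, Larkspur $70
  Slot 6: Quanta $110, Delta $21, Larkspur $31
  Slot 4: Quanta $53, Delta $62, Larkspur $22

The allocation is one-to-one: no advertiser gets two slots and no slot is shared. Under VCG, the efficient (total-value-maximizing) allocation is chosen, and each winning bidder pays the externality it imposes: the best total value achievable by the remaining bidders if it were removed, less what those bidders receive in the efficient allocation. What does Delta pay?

Delta pays $48.

Efficient allocation: Quanta→Slot 6 ($110), Delta→Slot 3 ($142), Larkspur→Slot 4 ($22); total welfare W = $274.
Delta receives Slot 3 at value $142, so the others get W − 142 = $132.
Without Delta: best allocation of the remaining 2 bidders over all 3 slots is Quanta→Slot 6 ($110), Larkspur→Slot 3 ($70), total $180.
VCG payment = (others' best without Delta) − (others' welfare with Delta) = 180 − 132 = $48.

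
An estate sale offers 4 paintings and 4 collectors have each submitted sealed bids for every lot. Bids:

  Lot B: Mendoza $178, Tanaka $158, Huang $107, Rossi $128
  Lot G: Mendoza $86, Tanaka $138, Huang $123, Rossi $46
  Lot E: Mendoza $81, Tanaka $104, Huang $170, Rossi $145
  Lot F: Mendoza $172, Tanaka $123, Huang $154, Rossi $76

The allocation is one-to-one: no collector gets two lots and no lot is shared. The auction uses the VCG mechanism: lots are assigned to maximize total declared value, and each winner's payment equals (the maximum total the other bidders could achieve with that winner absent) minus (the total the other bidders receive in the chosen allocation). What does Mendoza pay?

Mendoza pays $20.

Efficient allocation: Mendoza→Lot B ($178), Tanaka→Lot G ($138), Huang→Lot F ($154), Rossi→Lot E ($145); total welfare W = $615.
Mendoza receives Lot B at value $178, so the others get W − 178 = $437.
Without Mendoza: best allocation of the remaining 3 bidders over all 4 lots is Tanaka→Lot B ($158), Huang→Lot F ($154), Rossi→Lot E ($145), total $457.
VCG payment = (others' best without Mendoza) − (others' welfare with Mendoza) = 457 − 437 = $20.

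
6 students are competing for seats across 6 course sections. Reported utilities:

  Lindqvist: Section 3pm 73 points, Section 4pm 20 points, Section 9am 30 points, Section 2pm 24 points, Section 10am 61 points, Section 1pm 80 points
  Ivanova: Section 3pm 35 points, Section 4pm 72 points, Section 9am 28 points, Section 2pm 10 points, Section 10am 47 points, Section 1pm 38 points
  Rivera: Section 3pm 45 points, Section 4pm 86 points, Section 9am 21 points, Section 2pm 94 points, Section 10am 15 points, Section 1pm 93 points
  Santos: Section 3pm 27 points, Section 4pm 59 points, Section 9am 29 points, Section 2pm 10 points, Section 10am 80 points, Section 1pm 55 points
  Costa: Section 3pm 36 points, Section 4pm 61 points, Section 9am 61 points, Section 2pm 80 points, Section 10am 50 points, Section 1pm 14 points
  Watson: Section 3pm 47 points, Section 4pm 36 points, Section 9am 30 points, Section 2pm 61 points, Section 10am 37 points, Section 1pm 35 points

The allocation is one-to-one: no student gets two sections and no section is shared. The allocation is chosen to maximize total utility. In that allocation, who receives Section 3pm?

Lindqvist receives Section 3pm.

Optimal: Lindqvist→Section 3pm (73 points), Ivanova→Section 4pm (72 points), Rivera→Section 1pm (93 points), Santos→Section 10am (80 points), Costa→Section 9am (61 points), Watson→Section 2pm (61 points) — total 73+72+93+80+61+61 = 440 points.
Column-greedy (each section in turn goes to its best remaining student) gives 399 points, worse by 41.
Next-best assignment: Lindqvist→Section 1pm, Ivanova→Section 4pm, Rivera→Section 2pm, Santos→Section 10am, Costa→Section 9am, Watson→Section 3pm = 434 points.
Lindqvist's own top section is Section 1pm (80 points), but forcing Lindqvist→Section 1pm and reassigning the rest optimally gives only 434 points — worse by 6.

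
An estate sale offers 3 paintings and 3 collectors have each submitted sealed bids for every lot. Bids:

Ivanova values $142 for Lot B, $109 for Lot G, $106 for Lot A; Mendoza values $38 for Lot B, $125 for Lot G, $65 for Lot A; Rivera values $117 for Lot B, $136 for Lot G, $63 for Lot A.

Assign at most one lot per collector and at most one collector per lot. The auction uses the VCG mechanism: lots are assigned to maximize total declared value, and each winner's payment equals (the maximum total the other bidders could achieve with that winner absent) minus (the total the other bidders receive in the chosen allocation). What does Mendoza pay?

Efficient allocation: Ivanova→Lot A ($106), Mendoza→Lot G ($125), Rivera→Lot B ($117); total welfare W = $348.
Mendoza receives Lot G at value $125, so the others get W − 125 = $223.
Without Mendoza: best allocation of the remaining 2 bidders over all 3 lots is Ivanova→Lot B ($142), Rivera→Lot G ($136), total $278.
VCG payment = (others' best without Mendoza) − (others' welfare with Mendoza) = 278 − 223 = $55.

Mendoza pays $55.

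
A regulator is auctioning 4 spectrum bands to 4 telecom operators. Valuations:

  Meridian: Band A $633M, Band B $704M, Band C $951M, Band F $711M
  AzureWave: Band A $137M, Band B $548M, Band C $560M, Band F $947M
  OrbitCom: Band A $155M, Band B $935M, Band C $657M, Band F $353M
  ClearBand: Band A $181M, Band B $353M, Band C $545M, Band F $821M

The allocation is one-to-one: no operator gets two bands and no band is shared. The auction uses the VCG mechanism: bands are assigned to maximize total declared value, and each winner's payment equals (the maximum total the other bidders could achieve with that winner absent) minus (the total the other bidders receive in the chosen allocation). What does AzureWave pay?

Efficient allocation: Meridian→Band A ($633M), AzureWave→Band F ($947M), OrbitCom→Band B ($935M), ClearBand→Band C ($545M); total welfare W = $3060M.
AzureWave receives Band F at value $947M, so the others get W − 947 = $2113M.
Without AzureWave: best allocation of the remaining 3 bidders over all 4 bands is Meridian→Band C ($951M), OrbitCom→Band B ($935M), ClearBand→Band F ($821M), total $2707M.
VCG payment = (others' best without AzureWave) − (others' welfare with AzureWave) = 2707 − 2113 = $594M.

AzureWave pays $594M.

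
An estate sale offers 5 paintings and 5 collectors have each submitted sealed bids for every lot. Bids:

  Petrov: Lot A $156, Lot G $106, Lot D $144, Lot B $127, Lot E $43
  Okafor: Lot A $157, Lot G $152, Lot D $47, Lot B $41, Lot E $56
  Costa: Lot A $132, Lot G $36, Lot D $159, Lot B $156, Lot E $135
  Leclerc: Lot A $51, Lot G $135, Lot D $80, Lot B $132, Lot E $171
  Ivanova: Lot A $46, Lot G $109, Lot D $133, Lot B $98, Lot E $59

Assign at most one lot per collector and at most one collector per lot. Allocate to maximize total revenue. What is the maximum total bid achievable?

This is the linear assignment problem.
Optimal: Petrov→Lot A ($156), Okafor→Lot G ($152), Costa→Lot B ($156), Leclerc→Lot E ($171), Ivanova→Lot D ($133) — total 156+152+156+171+133 = $768.
Max-entry greedy (repeatedly take the single best remaining cell) gives $723, worse by 45.
Swapping Ivanova↔Leclerc (Ivanova→Lot E $59, Leclerc→Lot D $80) loses 165.
Every other assignment is strictly worse.

Maximum total: $768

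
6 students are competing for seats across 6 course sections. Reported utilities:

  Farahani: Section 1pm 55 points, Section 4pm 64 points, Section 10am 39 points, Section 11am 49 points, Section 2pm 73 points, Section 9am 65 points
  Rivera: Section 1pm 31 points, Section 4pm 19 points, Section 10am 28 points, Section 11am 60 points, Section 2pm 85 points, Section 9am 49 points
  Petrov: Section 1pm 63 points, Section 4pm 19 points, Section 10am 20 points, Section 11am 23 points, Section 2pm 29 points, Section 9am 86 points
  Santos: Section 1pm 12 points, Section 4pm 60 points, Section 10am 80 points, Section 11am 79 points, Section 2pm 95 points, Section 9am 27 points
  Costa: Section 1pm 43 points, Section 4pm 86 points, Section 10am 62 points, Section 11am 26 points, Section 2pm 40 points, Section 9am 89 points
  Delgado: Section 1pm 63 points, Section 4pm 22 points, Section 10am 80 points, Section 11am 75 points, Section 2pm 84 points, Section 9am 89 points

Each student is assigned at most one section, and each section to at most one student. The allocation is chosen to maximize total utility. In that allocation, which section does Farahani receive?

Farahani receives Section 1pm.

This is the linear assignment problem.
Optimal: Farahani→Section 1pm (55 points), Rivera→Section 2pm (85 points), Petrov→Section 9am (86 points), Santos→Section 11am (79 points), Costa→Section 4pm (86 points), Delgado→Section 10am (80 points) — total 55+85+86+79+86+80 = 471 points.
Row-greedy (each student in turn takes its best remaining section) gives 448 points, worse by 23.
Next-best assignment: Farahani→Section 1pm, Rivera→Section 2pm, Petrov→Section 9am, Santos→Section 10am, Costa→Section 4pm, Delgado→Section 11am = 467 points.
Farahani's own top section is Section 2pm (73 points), but forcing Farahani→Section 2pm and reassigning the rest optimally gives only 451 points — worse by 20.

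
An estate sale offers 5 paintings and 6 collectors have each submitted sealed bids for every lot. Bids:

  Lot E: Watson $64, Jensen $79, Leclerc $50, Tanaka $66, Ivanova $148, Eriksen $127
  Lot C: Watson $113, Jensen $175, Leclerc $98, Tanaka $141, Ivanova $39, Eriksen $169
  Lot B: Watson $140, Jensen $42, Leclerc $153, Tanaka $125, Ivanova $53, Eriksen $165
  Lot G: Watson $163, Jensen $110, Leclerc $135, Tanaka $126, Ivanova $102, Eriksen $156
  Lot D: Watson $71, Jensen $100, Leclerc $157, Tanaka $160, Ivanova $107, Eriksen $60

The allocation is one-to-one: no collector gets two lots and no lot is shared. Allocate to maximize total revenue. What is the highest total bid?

Max total: $811

Optimal: Ivanova→Lot E ($148), Jensen→Lot C ($175), Eriksen→Lot B ($165), Watson→Lot G ($163), Tanaka→Lot D ($160) — total 148+175+165+163+160 = $811.
Row-greedy (each collector in turn takes its best remaining lot) gives $768, worse by 43.
Next-best assignment: Ivanova→Lot E, Jensen→Lot C, Eriksen→Lot B, Watson→Lot G, Leclerc→Lot D = $808.
Checked against all permutations: $811 is optimal.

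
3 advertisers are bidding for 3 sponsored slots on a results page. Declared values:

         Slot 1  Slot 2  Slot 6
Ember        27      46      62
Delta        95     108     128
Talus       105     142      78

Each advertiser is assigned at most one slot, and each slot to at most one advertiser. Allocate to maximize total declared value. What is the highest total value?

Max total: $299

Optimal: Ember→Slot 6 ($62), Delta→Slot 1 ($95), Talus→Slot 2 ($142) — total 62+95+142 = $299.
Column-greedy (each slot in turn goes to its best remaining advertiser) gives $275, worse by 24.
No other one-to-one assignment exceeds $299.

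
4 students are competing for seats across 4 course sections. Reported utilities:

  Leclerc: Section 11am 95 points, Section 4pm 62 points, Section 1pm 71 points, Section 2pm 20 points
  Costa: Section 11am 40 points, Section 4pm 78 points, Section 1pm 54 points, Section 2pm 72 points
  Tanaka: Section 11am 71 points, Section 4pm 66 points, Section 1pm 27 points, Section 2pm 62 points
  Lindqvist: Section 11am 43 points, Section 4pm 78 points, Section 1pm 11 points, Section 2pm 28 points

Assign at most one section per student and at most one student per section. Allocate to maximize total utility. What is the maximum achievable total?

This is the linear assignment problem.
Optimal: Leclerc→Section 1pm (71 points), Costa→Section 2pm (72 points), Tanaka→Section 11am (71 points), Lindqvist→Section 4pm (78 points) — total 71+72+71+78 = 292 points.
Max-entry greedy (repeatedly take the single best remaining cell) gives 246 points, worse by 46.
Next-best assignment: Leclerc→Section 11am, Costa→Section 1pm, Tanaka→Section 2pm, Lindqvist→Section 4pm = 289 points.
Swapping Tanaka↔Costa (Tanaka→Section 2pm 62 points, Costa→Section 11am 40 points) loses 41.

Maximum total: 292 points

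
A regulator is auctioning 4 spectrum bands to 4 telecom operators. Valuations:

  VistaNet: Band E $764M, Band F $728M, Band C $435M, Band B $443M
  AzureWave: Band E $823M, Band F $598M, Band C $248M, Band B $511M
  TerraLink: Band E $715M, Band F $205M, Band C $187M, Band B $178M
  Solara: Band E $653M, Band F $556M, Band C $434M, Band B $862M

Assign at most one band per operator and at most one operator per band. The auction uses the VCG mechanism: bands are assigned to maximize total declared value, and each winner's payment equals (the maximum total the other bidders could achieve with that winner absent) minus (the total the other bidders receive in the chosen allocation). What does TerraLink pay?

Efficient allocation: VistaNet→Band C ($435M), AzureWave→Band F ($598M), TerraLink→Band E ($715M), Solara→Band B ($862M); total welfare W = $2610M.
TerraLink receives Band E at value $715M, so the others get W − 715 = $1895M.
Without TerraLink: best allocation of the remaining 3 bidders over all 4 bands is VistaNet→Band F ($728M), AzureWave→Band E ($823M), Solara→Band B ($862M), total $2413M.
VCG payment = (others' best without TerraLink) − (others' welfare with TerraLink) = 2413 − 1895 = $518M.

TerraLink pays $518M.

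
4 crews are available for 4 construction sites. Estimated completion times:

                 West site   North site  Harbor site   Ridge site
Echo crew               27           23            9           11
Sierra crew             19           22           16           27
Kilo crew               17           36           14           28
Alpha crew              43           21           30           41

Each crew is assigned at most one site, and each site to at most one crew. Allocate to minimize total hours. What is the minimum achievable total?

This is a one-to-one assignment (minimum-cost bipartite matching).
Optimal: Echo crew→Ridge site (11 hours), Sierra crew→West site (19 hours), Kilo crew→Harbor site (14 hours), Alpha crew→North site (21 hours) — total 11+19+14+21 = 65 hours.
Column-greedy (each site in turn goes to its cheapest remaining crew) gives 74 hours, worse by 9.
Swapping Alpha crew↔Echo crew (Alpha crew→Ridge site 41 hours, Echo crew→North site 23 hours) adds 32.

Minimum total: 65 hours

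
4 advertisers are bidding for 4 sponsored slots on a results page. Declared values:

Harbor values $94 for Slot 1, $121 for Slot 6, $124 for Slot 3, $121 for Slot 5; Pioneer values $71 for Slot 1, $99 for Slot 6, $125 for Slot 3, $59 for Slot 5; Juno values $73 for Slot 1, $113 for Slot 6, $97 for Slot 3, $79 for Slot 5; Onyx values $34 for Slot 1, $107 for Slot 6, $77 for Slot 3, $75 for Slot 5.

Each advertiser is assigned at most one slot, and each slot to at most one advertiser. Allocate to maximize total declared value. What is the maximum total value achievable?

This is a one-to-one assignment (maximum-weight bipartite matching).
Optimal: Harbor→Slot 5 ($121), Pioneer→Slot 3 ($125), Juno→Slot 1 ($73), Onyx→Slot 6 ($107) — total 121+125+73+107 = $426.
Swapping Harbor↔Onyx (Harbor→Slot 6 $121, Onyx→Slot 5 $75) loses 32.
No other one-to-one assignment exceeds $426.

Maximum total: $426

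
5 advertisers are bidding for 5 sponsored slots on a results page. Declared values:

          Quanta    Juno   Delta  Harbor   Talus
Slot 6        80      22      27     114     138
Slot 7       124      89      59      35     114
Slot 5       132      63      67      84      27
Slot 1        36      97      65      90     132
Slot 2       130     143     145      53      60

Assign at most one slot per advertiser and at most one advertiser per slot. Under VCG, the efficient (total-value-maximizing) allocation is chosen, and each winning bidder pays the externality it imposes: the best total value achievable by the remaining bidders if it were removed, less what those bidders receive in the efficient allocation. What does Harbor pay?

Efficient allocation: Quanta→Slot 5 ($132), Juno→Slot 7 ($89), Delta→Slot 2 ($145), Harbor→Slot 6 ($114), Talus→Slot 1 ($132); total welfare W = $612.
Harbor receives Slot 6 at value $114, so the others get W − 114 = $498.
Without Harbor: best allocation of the remaining 4 bidders over all 5 slots is Quanta→Slot 5 ($132), Juno→Slot 1 ($97), Delta→Slot 2 ($145), Talus→Slot 6 ($138), total $512.
VCG payment = (others' best without Harbor) − (others' welfare with Harbor) = 512 − 498 = $14.

Harbor pays $14.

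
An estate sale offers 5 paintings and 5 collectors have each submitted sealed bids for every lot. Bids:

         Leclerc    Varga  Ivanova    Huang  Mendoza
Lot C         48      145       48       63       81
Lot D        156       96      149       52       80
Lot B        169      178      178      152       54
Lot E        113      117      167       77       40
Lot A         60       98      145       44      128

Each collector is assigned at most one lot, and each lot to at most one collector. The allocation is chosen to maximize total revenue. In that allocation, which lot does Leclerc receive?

Leclerc receives Lot D.

Optimal: Leclerc→Lot D ($156), Varga→Lot C ($145), Ivanova→Lot E ($167), Huang→Lot B ($152), Mendoza→Lot A ($128) — total 156+145+167+152+128 = $748.
Column-greedy (each lot in turn goes to its best remaining collector) gives $684, worse by 64.
Every other assignment is strictly worse.
Leclerc's own top lot is Lot B ($169), but forcing Leclerc→Lot B and reassigning the rest optimally gives only $668 — worse by 80.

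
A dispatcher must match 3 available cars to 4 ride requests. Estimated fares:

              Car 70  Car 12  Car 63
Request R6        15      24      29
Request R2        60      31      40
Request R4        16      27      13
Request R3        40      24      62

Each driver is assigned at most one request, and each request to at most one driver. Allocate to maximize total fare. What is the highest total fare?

Max total: $149

This is the linear assignment problem.
Optimal: Car 70→Request R2 ($60), Car 12→Request R4 ($27), Car 63→Request R3 ($62) — total 60+27+62 = $149.
Column-greedy (each request in turn goes to its best remaining driver) gives $116, worse by 33.
Next-best assignment: Car 70→Request R2, Car 12→Request R6, Car 63→Request R3 = $146.
No other one-to-one assignment exceeds $149.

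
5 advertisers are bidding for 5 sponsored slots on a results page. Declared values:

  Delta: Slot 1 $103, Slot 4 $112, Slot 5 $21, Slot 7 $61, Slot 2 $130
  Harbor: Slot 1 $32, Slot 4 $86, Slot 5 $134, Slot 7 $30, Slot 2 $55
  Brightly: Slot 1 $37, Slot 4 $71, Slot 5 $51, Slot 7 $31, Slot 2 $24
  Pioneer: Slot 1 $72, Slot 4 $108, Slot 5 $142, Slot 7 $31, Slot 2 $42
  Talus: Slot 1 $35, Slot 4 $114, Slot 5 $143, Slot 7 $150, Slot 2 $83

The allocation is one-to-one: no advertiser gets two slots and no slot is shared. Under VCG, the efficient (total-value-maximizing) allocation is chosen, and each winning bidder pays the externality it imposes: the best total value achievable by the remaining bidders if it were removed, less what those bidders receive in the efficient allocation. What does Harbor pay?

Efficient allocation: Delta→Slot 2 ($130), Harbor→Slot 5 ($134), Brightly→Slot 1 ($37), Pioneer→Slot 4 ($108), Talus→Slot 7 ($150); total welfare W = $559.
Harbor receives Slot 5 at value $134, so the others get W − 134 = $425.
Without Harbor: best allocation of the remaining 4 bidders over all 5 slots is Delta→Slot 2 ($130), Brightly→Slot 4 ($71), Pioneer→Slot 5 ($142), Talus→Slot 7 ($150), total $493.
VCG payment = (others' best without Harbor) − (others' welfare with Harbor) = 493 − 425 = $68.

Harbor pays $68.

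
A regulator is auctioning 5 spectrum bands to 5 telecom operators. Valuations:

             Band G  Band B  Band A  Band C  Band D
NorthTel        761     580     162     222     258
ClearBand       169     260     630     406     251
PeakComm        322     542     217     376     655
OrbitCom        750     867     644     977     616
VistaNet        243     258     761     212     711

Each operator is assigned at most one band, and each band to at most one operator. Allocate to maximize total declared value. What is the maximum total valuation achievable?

This is a one-to-one assignment (maximum-weight bipartite matching).
Optimal: NorthTel→Band G ($761M), ClearBand→Band A ($630M), PeakComm→Band B ($542M), OrbitCom→Band C ($977M), VistaNet→Band D ($711M) — total 761+630+542+977+711 = $3621M.
Max-entry greedy (repeatedly take the single best remaining cell) gives $3414M, worse by 207.
Next-best assignment: NorthTel→Band G, ClearBand→Band C, PeakComm→Band D, OrbitCom→Band B, VistaNet→Band A = $3450M.
Swapping NorthTel↔ClearBand (NorthTel→Band A $162M, ClearBand→Band G $169M) loses 1060.

Maximum total: $3621M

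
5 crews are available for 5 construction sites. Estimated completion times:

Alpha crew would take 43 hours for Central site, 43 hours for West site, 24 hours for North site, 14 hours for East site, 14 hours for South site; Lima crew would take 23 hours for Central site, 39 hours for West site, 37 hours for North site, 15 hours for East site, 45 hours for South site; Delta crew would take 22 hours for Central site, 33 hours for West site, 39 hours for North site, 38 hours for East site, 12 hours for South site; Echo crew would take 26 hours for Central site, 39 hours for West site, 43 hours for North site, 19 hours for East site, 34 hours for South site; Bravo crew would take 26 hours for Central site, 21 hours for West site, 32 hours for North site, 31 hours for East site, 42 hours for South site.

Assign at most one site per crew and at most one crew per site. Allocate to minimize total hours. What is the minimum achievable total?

Optimal: Alpha crew→North site (24 hours), Lima crew→East site (15 hours), Delta crew→South site (12 hours), Echo crew→Central site (26 hours), Bravo crew→West site (21 hours) — total 24+15+12+26+21 = 98 hours.
Column-greedy (each site in turn goes to its cheapest remaining crew) gives 116 hours, worse by 18.
Next-best assignment: Alpha crew→North site, Lima crew→Central site, Delta crew→South site, Echo crew→East site, Bravo crew→West site = 99 hours.
Swapping Alpha crew↔Lima crew (Alpha crew→East site 14 hours, Lima crew→North site 37 hours) adds 12.
Every other assignment is strictly worse.

Min total: 98 hours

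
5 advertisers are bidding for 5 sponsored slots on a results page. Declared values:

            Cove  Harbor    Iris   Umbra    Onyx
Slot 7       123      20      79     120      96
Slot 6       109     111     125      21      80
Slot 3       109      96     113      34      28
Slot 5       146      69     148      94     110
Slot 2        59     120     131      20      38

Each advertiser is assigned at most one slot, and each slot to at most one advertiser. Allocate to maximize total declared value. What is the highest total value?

Maximum total: $584

Optimal: Cove→Slot 3 ($109), Harbor→Slot 2 ($120), Iris→Slot 6 ($125), Umbra→Slot 7 ($120), Onyx→Slot 5 ($110) — total 109+120+125+120+110 = $584.
Column-greedy (each slot in turn goes to its best remaining advertiser) gives $474, worse by 110.
Swapping Umbra↔Cove (Umbra→Slot 3 $34, Cove→Slot 7 $123) loses 72.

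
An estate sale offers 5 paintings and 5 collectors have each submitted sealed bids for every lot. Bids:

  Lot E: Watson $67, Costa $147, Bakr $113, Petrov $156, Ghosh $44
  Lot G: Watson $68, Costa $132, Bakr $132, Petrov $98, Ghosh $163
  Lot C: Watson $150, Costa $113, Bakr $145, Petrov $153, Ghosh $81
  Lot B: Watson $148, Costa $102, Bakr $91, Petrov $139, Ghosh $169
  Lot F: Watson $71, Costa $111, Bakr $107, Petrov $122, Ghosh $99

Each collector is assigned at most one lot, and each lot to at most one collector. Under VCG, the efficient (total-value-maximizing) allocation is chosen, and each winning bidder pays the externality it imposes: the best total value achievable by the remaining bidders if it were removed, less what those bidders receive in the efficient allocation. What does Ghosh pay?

Ghosh pays $19.

Efficient allocation: Watson→Lot B ($148), Costa→Lot E ($147), Bakr→Lot C ($145), Petrov→Lot F ($122), Ghosh→Lot G ($163); total welfare W = $725.
Ghosh receives Lot G at value $163, so the others get W − 163 = $562.
Without Ghosh: best allocation of the remaining 4 bidders over all 5 lots is Watson→Lot B ($148), Costa→Lot G ($132), Bakr→Lot C ($145), Petrov→Lot E ($156), total $581.
VCG payment = (others' best without Ghosh) − (others' welfare with Ghosh) = 581 − 562 = $19.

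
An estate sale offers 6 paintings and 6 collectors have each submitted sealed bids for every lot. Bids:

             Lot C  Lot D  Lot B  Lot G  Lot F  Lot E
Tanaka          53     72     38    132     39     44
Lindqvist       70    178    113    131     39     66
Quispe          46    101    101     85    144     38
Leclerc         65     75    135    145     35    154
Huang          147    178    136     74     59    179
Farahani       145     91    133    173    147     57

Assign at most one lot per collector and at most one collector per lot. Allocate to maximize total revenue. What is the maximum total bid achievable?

Max total: $913

Optimal: Tanaka→Lot G ($132), Lindqvist→Lot D ($178), Quispe→Lot F ($144), Leclerc→Lot B ($135), Huang→Lot E ($179), Farahani→Lot C ($145) — total 132+178+144+135+179+145 = $913.
Max-entry greedy (repeatedly take the single best remaining cell) gives $862, worse by 51.
Every other assignment is strictly worse.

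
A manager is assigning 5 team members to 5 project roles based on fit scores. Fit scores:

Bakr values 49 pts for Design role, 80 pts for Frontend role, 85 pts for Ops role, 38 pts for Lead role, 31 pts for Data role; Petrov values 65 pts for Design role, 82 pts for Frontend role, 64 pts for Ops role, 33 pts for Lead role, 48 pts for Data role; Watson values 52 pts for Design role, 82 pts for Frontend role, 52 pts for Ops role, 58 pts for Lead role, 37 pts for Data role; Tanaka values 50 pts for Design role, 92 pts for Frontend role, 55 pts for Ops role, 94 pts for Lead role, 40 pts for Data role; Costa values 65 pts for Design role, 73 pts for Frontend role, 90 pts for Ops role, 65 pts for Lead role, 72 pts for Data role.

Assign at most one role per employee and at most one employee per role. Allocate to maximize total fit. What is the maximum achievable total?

Maximum total: 398 pts

This is a one-to-one assignment (maximum-weight bipartite matching).
Optimal: Bakr→Ops role (85 pts), Petrov→Design role (65 pts), Watson→Frontend role (82 pts), Tanaka→Lead role (94 pts), Costa→Data role (72 pts) — total 85+65+82+94+72 = 398 pts.
Max-entry greedy (repeatedly take the single best remaining cell) gives 349 pts, worse by 49.
Next-best assignment: Bakr→Ops role, Petrov→Frontend role, Watson→Design role, Tanaka→Lead role, Costa→Data role = 385 pts.
Swapping Petrov↔Tanaka (Petrov→Lead role 33 pts, Tanaka→Design role 50 pts) loses 76.
Checked against all permutations: 398 pts is optimal.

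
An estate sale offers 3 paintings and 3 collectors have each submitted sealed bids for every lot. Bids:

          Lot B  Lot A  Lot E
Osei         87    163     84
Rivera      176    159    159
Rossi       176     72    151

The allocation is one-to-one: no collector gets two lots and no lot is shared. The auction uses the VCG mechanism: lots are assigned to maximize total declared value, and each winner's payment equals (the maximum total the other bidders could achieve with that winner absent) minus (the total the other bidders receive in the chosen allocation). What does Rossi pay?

Rossi pays $17.

Efficient allocation: Osei→Lot A ($163), Rivera→Lot E ($159), Rossi→Lot B ($176); total welfare W = $498.
Rossi receives Lot B at value $176, so the others get W − 176 = $322.
Without Rossi: best allocation of the remaining 2 bidders over all 3 lots is Osei→Lot A ($163), Rivera→Lot B ($176), total $339.
VCG payment = (others' best without Rossi) − (others' welfare with Rossi) = 339 − 322 = $17.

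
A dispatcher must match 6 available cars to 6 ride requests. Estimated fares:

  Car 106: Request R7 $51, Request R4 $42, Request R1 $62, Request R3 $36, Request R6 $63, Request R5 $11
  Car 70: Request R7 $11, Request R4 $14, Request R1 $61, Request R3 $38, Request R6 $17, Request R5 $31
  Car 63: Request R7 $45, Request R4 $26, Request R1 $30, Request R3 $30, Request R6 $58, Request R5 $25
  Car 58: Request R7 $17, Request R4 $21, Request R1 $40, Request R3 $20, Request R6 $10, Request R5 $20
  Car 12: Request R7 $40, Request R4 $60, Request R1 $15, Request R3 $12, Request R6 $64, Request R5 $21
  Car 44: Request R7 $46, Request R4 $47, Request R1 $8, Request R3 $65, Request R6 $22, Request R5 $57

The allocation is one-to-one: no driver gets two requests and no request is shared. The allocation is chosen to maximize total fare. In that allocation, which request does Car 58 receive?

Car 58 receives Request R5.

Optimal: Car 106→Request R7 ($51), Car 70→Request R1 ($61), Car 63→Request R6 ($58), Car 58→Request R5 ($20), Car 12→Request R4 ($60), Car 44→Request R3 ($65) — total 51+61+58+20+60+65 = $315.
Max-entry greedy (repeatedly take the single best remaining cell) gives $288, worse by 27.
Next-best assignment: Car 106→Request R6, Car 70→Request R1, Car 63→Request R7, Car 58→Request R5, Car 12→Request R4, Car 44→Request R3 = $314.
Every other assignment is strictly worse.
Car 58's own top request is Request R1 ($40), but forcing Car 58→Request R1 and reassigning the rest optimally gives only $305 — worse by 10.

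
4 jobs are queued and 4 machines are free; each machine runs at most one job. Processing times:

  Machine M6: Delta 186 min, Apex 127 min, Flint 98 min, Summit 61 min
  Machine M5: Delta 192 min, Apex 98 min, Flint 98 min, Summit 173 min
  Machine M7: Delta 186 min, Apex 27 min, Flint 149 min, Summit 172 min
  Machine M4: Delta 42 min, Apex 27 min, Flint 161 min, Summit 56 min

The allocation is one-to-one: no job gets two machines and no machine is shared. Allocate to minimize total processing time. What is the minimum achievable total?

This is a one-to-one assignment (minimum-cost bipartite matching).
Optimal: Delta→Machine M4 (42 min), Apex→Machine M7 (27 min), Flint→Machine M5 (98 min), Summit→Machine M6 (61 min) — total 42+27+98+61 = 228 min.
Row-greedy (each job in turn takes its cheapest remaining machine) gives 340 min, worse by 112.
Swapping Apex↔Delta (Apex→Machine M4 27 min, Delta→Machine M7 186 min) adds 144.

Minimum total: 228 min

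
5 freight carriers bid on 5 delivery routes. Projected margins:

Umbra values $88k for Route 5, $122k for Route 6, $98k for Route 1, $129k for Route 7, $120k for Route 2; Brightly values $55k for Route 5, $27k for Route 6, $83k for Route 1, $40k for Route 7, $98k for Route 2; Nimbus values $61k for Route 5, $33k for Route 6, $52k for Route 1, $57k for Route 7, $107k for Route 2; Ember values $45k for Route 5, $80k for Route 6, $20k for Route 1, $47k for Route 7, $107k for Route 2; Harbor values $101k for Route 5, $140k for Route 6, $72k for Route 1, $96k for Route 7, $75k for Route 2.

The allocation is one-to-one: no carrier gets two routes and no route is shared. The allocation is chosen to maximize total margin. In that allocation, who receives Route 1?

Optimal: Umbra→Route 7 ($129k), Brightly→Route 1 ($83k), Nimbus→Route 5 ($61k), Ember→Route 2 ($107k), Harbor→Route 6 ($140k) — total 129+83+61+107+140 = $520k.
Row-greedy (each carrier in turn takes its best remaining route) gives $440k, worse by 80.
Next-best assignment: Umbra→Route 7, Brightly→Route 1, Nimbus→Route 2, Ember→Route 5, Harbor→Route 6 = $504k.
Swapping Nimbus↔Harbor (Nimbus→Route 6 $33k, Harbor→Route 5 $101k) loses 67.
No other one-to-one assignment exceeds $520k.
Brightly's own top route is Route 2 ($98k), but forcing Brightly→Route 2 and reassigning the rest optimally gives only $464k — worse by 56.

Brightly receives Route 1.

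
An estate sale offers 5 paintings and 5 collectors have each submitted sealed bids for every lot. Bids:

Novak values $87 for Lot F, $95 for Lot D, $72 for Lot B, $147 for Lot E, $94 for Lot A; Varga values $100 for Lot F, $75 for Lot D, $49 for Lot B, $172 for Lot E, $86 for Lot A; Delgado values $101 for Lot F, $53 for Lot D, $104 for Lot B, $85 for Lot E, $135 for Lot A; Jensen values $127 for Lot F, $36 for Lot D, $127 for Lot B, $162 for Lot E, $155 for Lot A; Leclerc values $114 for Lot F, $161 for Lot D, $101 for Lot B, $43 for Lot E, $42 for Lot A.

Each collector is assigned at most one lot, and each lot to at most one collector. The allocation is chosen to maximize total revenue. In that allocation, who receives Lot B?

Optimal: Novak→Lot F ($87), Varga→Lot E ($172), Delgado→Lot A ($135), Jensen→Lot B ($127), Leclerc→Lot D ($161) — total 87+172+135+127+161 = $682.
Max-entry greedy (repeatedly take the single best remaining cell) gives $679, worse by 3.
Next-best assignment: Novak→Lot F, Varga→Lot E, Delgado→Lot B, Jensen→Lot A, Leclerc→Lot D = $679.
Checked against all permutations: $682 is optimal.
Jensen's own top lot is Lot E ($162), but forcing Jensen→Lot E and reassigning the rest optimally gives only $630 — worse by 52.

Jensen receives Lot B.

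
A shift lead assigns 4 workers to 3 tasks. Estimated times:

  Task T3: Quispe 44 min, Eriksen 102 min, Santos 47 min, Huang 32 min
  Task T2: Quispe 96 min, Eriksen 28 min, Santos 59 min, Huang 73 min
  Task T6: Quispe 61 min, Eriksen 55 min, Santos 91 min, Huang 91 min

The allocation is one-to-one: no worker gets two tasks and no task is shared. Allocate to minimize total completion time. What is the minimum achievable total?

Optimal: Huang→Task T3 (32 min), Eriksen→Task T2 (28 min), Quispe→Task T6 (61 min) — total 32+28+61 = 121 min.
Row-greedy (each worker in turn takes its cheapest remaining task) gives 163 min, worse by 42.
Next-best assignment: Santos→Task T3, Eriksen→Task T2, Quispe→Task T6 = 136 min.
Swapping Quispe↔Eriksen (Quispe→Task T2 96 min, Eriksen→Task T6 55 min) adds 62.
Checked against all permutations: 121 min is optimal.

Min total: 121 min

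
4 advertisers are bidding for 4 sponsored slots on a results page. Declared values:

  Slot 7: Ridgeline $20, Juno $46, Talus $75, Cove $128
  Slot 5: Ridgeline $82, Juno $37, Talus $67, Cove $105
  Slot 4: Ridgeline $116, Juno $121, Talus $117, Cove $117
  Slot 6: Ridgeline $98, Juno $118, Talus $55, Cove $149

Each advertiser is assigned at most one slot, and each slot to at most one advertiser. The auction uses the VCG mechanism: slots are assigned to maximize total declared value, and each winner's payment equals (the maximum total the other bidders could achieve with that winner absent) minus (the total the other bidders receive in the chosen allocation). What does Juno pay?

Efficient allocation: Ridgeline→Slot 5 ($82), Juno→Slot 6 ($118), Talus→Slot 4 ($117), Cove→Slot 7 ($128); total welfare W = $445.
Juno receives Slot 6 at value $118, so the others get W − 118 = $327.
Without Juno: best allocation of the remaining 3 bidders over all 4 slots is Ridgeline→Slot 5 ($82), Talus→Slot 4 ($117), Cove→Slot 6 ($149), total $348.
VCG payment = (others' best without Juno) − (others' welfare with Juno) = 348 − 327 = $21.

Juno pays $21.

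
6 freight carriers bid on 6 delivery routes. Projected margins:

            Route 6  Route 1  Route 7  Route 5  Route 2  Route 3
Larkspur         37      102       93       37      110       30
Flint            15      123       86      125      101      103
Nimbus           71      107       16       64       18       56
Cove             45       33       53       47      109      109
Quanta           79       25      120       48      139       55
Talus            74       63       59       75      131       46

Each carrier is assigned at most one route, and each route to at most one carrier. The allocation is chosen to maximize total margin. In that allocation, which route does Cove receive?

Cove receives Route 3.

Optimal: Larkspur→Route 1 ($102k), Flint→Route 5 ($125k), Nimbus→Route 6 ($71k), Cove→Route 3 ($109k), Quanta→Route 7 ($120k), Talus→Route 2 ($131k) — total 102+125+71+109+120+131 = $658k.
Row-greedy (each carrier in turn takes its best remaining route) gives $645k, worse by 13.
Every other assignment is strictly worse.
Cove's own top route is Route 2 ($109k), but forcing Cove→Route 2 and reassigning the rest optimally gives only $586k — worse by 72.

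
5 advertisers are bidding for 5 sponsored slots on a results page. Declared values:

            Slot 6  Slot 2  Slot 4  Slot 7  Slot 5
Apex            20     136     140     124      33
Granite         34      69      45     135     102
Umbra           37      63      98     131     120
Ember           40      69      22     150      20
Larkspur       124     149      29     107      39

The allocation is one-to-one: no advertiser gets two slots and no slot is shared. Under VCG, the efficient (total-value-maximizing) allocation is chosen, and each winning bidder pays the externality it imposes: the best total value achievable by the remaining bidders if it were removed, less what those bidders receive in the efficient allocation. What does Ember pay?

Efficient allocation: Apex→Slot 2 ($136), Granite→Slot 5 ($102), Umbra→Slot 4 ($98), Ember→Slot 7 ($150), Larkspur→Slot 6 ($124); total welfare W = $610.
Ember receives Slot 7 at value $150, so the others get W − 150 = $460.
Without Ember: best allocation of the remaining 4 bidders over all 5 slots is Apex→Slot 4 ($140), Granite→Slot 7 ($135), Umbra→Slot 5 ($120), Larkspur→Slot 2 ($149), total $544.
VCG payment = (others' best without Ember) − (others' welfare with Ember) = 544 − 460 = $84.

Ember pays $84.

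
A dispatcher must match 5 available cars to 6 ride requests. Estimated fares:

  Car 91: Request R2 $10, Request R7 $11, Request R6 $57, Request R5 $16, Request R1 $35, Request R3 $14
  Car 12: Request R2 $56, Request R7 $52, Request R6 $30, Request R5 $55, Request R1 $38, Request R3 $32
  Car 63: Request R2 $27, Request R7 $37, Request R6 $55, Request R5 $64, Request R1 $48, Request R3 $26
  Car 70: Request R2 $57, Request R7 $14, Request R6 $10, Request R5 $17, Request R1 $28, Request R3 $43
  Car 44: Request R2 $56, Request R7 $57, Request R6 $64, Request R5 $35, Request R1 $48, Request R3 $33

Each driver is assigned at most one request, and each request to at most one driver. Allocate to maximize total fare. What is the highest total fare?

Treat this as an assignment problem: match each driver to one request.
Optimal: Car 91→Request R6 ($57), Car 12→Request R7 ($52), Car 63→Request R5 ($64), Car 70→Request R2 ($57), Car 44→Request R1 ($48) — total 57+52+64+57+48 = $278.
Column-greedy (each request in turn goes to its best remaining driver) gives $273, worse by 5.
Next-best assignment: Car 91→Request R6, Car 12→Request R2, Car 63→Request R5, Car 70→Request R3, Car 44→Request R7 = $277.
Swapping Car 70↔Car 44 (Car 70→Request R1 $28, Car 44→Request R2 $56) loses 21.
No other one-to-one assignment exceeds $278.

Max total: $278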